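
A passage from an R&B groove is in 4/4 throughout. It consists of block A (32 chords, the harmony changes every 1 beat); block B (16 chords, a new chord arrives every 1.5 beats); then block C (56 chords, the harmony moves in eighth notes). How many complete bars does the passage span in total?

A: 32 × 1 = 32 beats = 8 bars.
B: 16 × 1.5 = 24 beats = 6 bars.
C: 56 × 0.5 = 28 beats = 7 bars.
Total: 8 + 6 + 7 = 21 bars.

21 bars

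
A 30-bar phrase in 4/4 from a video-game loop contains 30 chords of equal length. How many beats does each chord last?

4 beats

30 bars × 4 beats/bar = 120 beats total.
120 beats ÷ 30 chords = 4 beats per chord.
(That is a whole note.)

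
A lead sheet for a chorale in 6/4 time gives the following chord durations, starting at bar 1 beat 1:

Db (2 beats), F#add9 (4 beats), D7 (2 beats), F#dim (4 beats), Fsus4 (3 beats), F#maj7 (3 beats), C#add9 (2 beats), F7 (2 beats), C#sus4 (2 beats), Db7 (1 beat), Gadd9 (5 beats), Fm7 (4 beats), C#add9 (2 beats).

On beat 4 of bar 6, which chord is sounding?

Beat 4 of bar 6 is beat (6−1)×6 + 4 = 34 overall.
Running totals: Db ends at 2, F#add9 ends at 6, D7 ends at 8, F#dim ends at 12, Fsus4 ends at 15, F#maj7 ends at 18, C#add9 ends at 20, F7 ends at 22, C#sus4 ends at 24, Db7 ends at 25, Gadd9 ends at 30, Fm7 ends at 34.
Beat 34 falls within Fm7.

Fm7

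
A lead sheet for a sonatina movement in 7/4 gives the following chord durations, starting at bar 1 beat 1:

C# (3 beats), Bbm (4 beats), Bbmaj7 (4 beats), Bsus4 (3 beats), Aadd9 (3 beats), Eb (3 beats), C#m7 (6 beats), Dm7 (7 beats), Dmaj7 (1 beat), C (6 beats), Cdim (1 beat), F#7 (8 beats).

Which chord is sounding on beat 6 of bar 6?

Cdim

Beat 6 of bar 6 is beat (6−1)×7 + 6 = 41 overall.
Running totals: C# ends at 3, Bbm ends at 7, Bbmaj7 ends at 11, Bsus4 ends at 14, Aadd9 ends at 17, Eb ends at 20, C#m7 ends at 26, Dm7 ends at 33, Dmaj7 ends at 34, C ends at 40, Cdim ends at 41.
Beat 41 falls within Cdim.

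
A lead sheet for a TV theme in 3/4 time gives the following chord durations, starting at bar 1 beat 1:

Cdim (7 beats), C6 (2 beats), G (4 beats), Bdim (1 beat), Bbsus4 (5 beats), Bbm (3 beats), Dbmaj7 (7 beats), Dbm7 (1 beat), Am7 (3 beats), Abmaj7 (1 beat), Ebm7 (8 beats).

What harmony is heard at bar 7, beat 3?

Beat 3 of bar 7 is beat (7−1)×3 + 3 = 21 overall.
Running totals: Cdim ends at 7, C6 ends at 9, G ends at 13, Bdim ends at 14, Bbsus4 ends at 19, Bbm ends at 22.
Beat 21 falls within Bbm.

Bbm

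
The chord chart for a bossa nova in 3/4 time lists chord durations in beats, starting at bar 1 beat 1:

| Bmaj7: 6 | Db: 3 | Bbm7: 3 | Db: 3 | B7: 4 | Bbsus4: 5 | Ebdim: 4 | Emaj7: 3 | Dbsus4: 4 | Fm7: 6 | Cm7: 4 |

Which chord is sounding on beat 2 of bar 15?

Beat 2 of bar 15 is beat (15−1)×3 + 2 = 44 overall.
Running totals: Bmaj7 ends at 6, Db ends at 9, Bbm7 ends at 12, Db ends at 15, B7 ends at 19, Bbsus4 ends at 24, Ebdim ends at 28, Emaj7 ends at 31, Dbsus4 ends at 35, Fm7 ends at 41, Cm7 ends at 45.
Beat 44 falls within Cm7.

Cm7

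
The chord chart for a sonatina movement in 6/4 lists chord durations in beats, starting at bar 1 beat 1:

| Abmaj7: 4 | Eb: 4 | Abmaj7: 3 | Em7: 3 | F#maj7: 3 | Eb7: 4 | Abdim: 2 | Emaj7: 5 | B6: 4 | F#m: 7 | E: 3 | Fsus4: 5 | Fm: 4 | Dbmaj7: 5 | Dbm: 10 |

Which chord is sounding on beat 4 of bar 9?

Beat 4 of bar 9 is beat (9−1)×6 + 4 = 52 overall.
Running totals: Abmaj7 ends at 4, Eb ends at 8, Abmaj7 ends at 11, Em7 ends at 14, F#maj7 ends at 17, Eb7 ends at 21, Abdim ends at 23, Emaj7 ends at 28, B6 ends at 32, F#m ends at 39, E ends at 42, Fsus4 ends at 47, Fm ends at 51, Dbmaj7 ends at 56.
Beat 52 falls within Dbmaj7.

Dbmaj7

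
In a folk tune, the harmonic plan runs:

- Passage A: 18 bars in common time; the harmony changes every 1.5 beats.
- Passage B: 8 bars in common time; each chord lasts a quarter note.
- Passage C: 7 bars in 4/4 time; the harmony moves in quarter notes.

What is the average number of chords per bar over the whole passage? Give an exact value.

A: 18 bars of 4 beats is 72 beats; at 1.5 beats each that's 48 chords.
B: 8 bars of 4 beats is 32 beats; at 1 beat each that's 32 chords.
C: 7 bars of 4 beats is 28 beats; at 1 beat each that's 28 chords.
Overall: 108 chords over 33 bars → 108/33 = 36/11 chords per bar.

36/11 chords per bar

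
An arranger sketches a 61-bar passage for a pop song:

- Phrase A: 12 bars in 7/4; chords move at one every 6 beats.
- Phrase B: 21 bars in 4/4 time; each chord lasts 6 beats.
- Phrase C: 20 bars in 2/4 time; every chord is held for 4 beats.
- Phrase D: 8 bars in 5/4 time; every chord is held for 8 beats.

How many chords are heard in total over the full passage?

43 chords

A has 84 beats and chords last 6 each, so 14 chords.
B has 84 beats and chords last 6 each, so 14 chords.
C has 40 beats and chords last 4 each, so 10 chords.
D has 40 beats and chords last 8 each, so 5 chords.
Total: 14 + 14 + 10 + 5 = 43.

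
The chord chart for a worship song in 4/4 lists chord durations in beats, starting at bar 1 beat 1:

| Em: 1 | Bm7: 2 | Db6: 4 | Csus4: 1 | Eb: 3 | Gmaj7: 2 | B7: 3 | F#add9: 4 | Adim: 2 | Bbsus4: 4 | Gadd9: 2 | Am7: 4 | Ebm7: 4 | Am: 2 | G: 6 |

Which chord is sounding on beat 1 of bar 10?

Am

Beat 1 of bar 10 is beat (10−1)×4 + 1 = 37 overall.
Running totals: Em ends at 1, Bm7 ends at 3, Db6 ends at 7, Csus4 ends at 8, Eb ends at 11, Gmaj7 ends at 13, B7 ends at 16, F#add9 ends at 20, Adim ends at 22, Bbsus4 ends at 26, Gadd9 ends at 28, Am7 ends at 32, Ebm7 ends at 36, Am ends at 38.
Beat 37 falls within Am.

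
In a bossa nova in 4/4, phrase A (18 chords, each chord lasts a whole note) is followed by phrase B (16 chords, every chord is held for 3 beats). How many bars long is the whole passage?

A: 18 × 4 = 72 beats = 18 bars.
B: 16 × 3 = 48 beats = 12 bars.
Total: 18 + 12 = 30 bars.

30 bars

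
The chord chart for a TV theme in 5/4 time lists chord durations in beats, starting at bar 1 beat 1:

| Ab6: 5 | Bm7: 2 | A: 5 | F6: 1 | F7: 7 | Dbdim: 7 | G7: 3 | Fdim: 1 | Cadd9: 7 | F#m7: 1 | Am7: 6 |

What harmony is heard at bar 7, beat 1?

Fdim

Beat 1 of bar 7 is beat (7−1)×5 + 1 = 31 overall.
Running totals: Ab6 ends at 5, Bm7 ends at 7, A ends at 12, F6 ends at 13, F7 ends at 20, Dbdim ends at 27, G7 ends at 30, Fdim ends at 31.
Beat 31 falls within Fdim.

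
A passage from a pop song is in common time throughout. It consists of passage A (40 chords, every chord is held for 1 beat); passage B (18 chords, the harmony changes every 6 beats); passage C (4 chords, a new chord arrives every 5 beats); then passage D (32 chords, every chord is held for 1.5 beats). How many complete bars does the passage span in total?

54 bars

A: 40 × 1 = 40 beats = 10 bars.
B: 18 × 6 = 108 beats = 27 bars.
C: 4 × 5 = 20 beats = 5 bars.
D: 32 × 1.5 = 48 beats = 12 bars.
Total: 10 + 27 + 5 + 12 = 54 bars.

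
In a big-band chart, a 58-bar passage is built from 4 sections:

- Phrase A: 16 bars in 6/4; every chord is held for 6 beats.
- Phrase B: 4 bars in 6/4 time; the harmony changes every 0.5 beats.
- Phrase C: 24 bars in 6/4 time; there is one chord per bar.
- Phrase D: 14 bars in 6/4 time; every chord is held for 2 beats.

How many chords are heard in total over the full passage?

A: 16 bars × 6 beats = 96 beats; 6 beats/chord → 16 chords.
B: 4 bars × 6 beats = 24 beats; 0.5 beats/chord → 48 chords.
C: 24 bars × 6 beats = 144 beats; 6 beats/chord → 24 chords.
D: 14 bars × 6 beats = 84 beats; 2 beats/chord → 42 chords.
Total: 16 + 48 + 24 + 42 = 130.

130 chords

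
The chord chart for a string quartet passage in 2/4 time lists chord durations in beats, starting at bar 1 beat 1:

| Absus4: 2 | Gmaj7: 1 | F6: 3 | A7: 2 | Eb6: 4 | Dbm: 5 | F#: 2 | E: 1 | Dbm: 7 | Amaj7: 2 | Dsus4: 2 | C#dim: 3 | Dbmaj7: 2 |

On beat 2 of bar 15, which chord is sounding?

Dsus4

Beat 2 of bar 15 is beat (15−1)×2 + 2 = 30 overall.
Running totals: Absus4 ends at 2, Gmaj7 ends at 3, F6 ends at 6, A7 ends at 8, Eb6 ends at 12, Dbm ends at 17, F# ends at 19, E ends at 20, Dbm ends at 27, Amaj7 ends at 29, Dsus4 ends at 31.
Beat 30 falls within Dsus4.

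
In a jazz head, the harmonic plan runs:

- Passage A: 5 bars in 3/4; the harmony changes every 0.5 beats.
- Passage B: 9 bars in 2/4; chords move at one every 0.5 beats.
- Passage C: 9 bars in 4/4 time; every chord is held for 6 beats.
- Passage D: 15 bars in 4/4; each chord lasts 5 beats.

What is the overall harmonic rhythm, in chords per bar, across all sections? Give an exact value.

A: 5 × 3 = 15 beats ÷ 0.5 = 30 chords.
B: 9 × 2 = 18 beats ÷ 0.5 = 36 chords.
C: 9 × 4 = 36 beats ÷ 6 = 6 chords.
D: 15 × 4 = 60 beats ÷ 5 = 12 chords.
Overall: 84 chords over 38 bars → 84/38 = 42/19 chords per bar.

42/19 chords per bar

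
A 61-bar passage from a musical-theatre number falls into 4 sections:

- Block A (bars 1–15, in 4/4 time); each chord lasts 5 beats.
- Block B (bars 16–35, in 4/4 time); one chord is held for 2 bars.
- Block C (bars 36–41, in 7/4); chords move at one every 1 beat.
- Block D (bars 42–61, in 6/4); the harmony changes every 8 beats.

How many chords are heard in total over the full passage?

A: 15·4 = 60 beats, 60/5 = 12 chords.
B: 20·4 = 80 beats, 80/8 = 10 chords.
C: 6·7 = 42 beats, 42/1 = 42 chords.
D: 20·6 = 120 beats, 120/8 = 15 chords.
Total: 12 + 10 + 42 + 15 = 79.

79 chords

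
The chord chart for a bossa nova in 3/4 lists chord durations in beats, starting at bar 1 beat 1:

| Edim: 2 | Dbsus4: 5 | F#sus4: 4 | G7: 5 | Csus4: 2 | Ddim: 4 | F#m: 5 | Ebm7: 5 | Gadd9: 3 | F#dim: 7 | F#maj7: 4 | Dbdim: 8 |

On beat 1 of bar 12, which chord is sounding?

Gadd9

Beat 1 of bar 12 is beat (12−1)×3 + 1 = 34 overall.
Running totals: Edim ends at 2, Dbsus4 ends at 7, F#sus4 ends at 11, G7 ends at 16, Csus4 ends at 18, Ddim ends at 22, F#m ends at 27, Ebm7 ends at 32, Gadd9 ends at 35.
Beat 34 falls within Gadd9.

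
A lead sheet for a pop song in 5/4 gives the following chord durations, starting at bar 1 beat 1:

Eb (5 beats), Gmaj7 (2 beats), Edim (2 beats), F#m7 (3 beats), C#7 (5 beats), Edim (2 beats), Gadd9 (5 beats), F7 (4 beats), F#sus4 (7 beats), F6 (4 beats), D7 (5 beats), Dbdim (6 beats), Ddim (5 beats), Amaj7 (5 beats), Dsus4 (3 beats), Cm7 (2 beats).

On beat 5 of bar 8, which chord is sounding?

D7

Beat 5 of bar 8 is beat (8−1)×5 + 5 = 40 overall.
Running totals: Eb ends at 5, Gmaj7 ends at 7, Edim ends at 9, F#m7 ends at 12, C#7 ends at 17, Edim ends at 19, Gadd9 ends at 24, F7 ends at 28, F#sus4 ends at 35, F6 ends at 39, D7 ends at 44.
Beat 40 falls within D7.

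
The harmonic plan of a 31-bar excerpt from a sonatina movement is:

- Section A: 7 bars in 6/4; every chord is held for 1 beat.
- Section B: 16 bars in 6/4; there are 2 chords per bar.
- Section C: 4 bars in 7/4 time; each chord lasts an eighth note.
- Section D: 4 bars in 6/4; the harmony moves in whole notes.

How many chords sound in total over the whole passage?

A has 42 beats and chords last 1 each, so 42 chords.
B has 96 beats and chords last 3 each, so 32 chords.
C has 28 beats and chords last 0.5 each, so 56 chords.
D has 24 beats and chords last 4 each, so 6 chords.
Total: 42 + 32 + 56 + 6 = 136.

136 chords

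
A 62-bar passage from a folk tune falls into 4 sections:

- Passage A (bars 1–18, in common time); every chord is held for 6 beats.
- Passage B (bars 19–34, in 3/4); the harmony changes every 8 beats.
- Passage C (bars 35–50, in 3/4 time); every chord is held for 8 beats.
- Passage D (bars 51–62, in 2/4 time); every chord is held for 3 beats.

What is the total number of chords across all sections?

A: 18 bars × 4 beats = 72 beats; 6 beats/chord → 12 chords.
B: 16 bars × 3 beats = 48 beats; 8 beats/chord → 6 chords.
C: 16 bars × 3 beats = 48 beats; 8 beats/chord → 6 chords.
D: 12 bars × 2 beats = 24 beats; 3 beats/chord → 8 chords.
Total: 12 + 6 + 6 + 8 = 32.

32 chords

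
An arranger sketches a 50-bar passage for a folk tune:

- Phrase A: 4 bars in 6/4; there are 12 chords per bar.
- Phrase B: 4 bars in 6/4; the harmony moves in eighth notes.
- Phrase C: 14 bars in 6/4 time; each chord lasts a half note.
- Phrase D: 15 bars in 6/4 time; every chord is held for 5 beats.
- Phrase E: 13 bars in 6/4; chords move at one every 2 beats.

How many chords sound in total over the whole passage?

195 chords

A: 4 bars × 6 beats = 24 beats; 0.5 beats/chord → 48 chords.
B: 4 bars × 6 beats = 24 beats; 0.5 beats/chord → 48 chords.
C: 14 bars × 6 beats = 84 beats; 2 beats/chord → 42 chords.
D: 15 bars × 6 beats = 90 beats; 5 beats/chord → 18 chords.
E: 13 bars × 6 beats = 78 beats; 2 beats/chord → 39 chords.
Total: 48 + 48 + 42 + 18 + 39 = 195.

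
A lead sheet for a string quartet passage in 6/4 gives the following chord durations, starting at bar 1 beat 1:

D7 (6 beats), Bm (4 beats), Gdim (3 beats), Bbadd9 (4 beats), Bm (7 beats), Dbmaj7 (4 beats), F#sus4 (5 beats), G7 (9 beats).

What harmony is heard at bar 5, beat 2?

Dbmaj7

Beat 2 of bar 5 is beat (5−1)×6 + 2 = 26 overall.
Running totals: D7 ends at 6, Bm ends at 10, Gdim ends at 13, Bbadd9 ends at 17, Bm ends at 24, Dbmaj7 ends at 28.
Beat 26 falls within Dbmaj7.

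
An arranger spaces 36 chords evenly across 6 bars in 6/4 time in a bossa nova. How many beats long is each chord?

6 bars × 6 beats/bar = 36 beats total.
36 beats ÷ 36 chords = 1 beats per chord.
(That is a quarter note.)

1 beat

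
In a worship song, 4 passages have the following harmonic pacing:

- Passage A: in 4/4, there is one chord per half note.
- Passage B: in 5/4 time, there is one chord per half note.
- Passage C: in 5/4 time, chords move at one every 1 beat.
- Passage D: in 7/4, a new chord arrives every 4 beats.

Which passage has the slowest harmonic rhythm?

Passage D

A: 4 beats/bar ÷ 2 beats/chord = 2 chords/bar.
B: 5 beats/bar ÷ 2 beats/chord = 2.5 chords/bar.
C: 5 beats/bar ÷ 1 beat/chord = 5 chords/bar.
D: 7 beats/bar ÷ 4 beats/chord = 1.75 chords/bar.
Slowest is D at 1.75 chords/bar.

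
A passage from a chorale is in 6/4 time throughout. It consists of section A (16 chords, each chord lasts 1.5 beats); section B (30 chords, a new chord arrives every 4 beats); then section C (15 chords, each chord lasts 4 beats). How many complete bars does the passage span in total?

34 bars

A: 16 × 1.5 = 24 beats = 4 bars.
B: 30 × 4 = 120 beats = 20 bars.
C: 15 × 4 = 60 beats = 10 bars.
Total: 4 + 20 + 10 = 34 bars.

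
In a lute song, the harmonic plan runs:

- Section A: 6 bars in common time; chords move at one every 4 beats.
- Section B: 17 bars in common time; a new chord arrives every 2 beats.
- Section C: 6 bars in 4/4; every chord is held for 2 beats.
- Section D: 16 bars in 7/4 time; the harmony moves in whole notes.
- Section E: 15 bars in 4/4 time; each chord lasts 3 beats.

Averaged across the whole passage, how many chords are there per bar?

A: 6 bars of 4 beats is 24 beats; at 4 beats each that's 6 chords.
B: 17 bars of 4 beats is 68 beats; at 2 beats each that's 34 chords.
C: 6 bars of 4 beats is 24 beats; at 2 beats each that's 12 chords.
D: 16 bars of 7 beats is 112 beats; at 4 beats each that's 28 chords.
E: 15 bars of 4 beats is 60 beats; at 3 beats each that's 20 chords.
Overall: 100 chords over 60 bars → 100/60 = 5/3 chords per bar.

5/3 chords per bar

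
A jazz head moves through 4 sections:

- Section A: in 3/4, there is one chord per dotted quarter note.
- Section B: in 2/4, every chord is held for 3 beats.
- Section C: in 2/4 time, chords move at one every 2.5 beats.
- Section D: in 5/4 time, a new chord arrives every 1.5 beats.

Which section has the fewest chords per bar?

A: each chord is 1.5 beats in 3/4, so 2 per bar.
B: each chord is 3 beats in 2/4, so 2/3 per bar.
C: each chord is 2.5 beats in 2/4, so 0.8 per bar.
D: each chord is 1.5 beats in 5/4, so 10/3 per bar.
Slowest is B at 2/3 chords/bar.

Section B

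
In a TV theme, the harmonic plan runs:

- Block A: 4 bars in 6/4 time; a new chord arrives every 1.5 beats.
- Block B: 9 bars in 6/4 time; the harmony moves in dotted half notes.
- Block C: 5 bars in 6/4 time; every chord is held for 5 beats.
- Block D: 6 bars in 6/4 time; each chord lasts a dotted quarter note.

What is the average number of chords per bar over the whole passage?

8/3 chords per bar

A: 4 bars of 6 beats is 24 beats; at 1.5 beats each that's 16 chords.
B: 9 bars of 6 beats is 54 beats; at 3 beats each that's 18 chords.
C: 5 bars of 6 beats is 30 beats; at 5 beats each that's 6 chords.
D: 6 bars of 6 beats is 36 beats; at 1.5 beats each that's 24 chords.
Overall: 64 chords over 24 bars → 64/24 = 8/3 chords per bar.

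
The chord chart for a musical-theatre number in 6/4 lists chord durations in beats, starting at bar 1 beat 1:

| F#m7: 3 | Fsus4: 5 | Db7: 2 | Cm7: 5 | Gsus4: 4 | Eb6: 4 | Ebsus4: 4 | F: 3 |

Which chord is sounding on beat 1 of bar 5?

Beat 1 of bar 5 is beat (5−1)×6 + 1 = 25 overall.
Running totals: F#m7 ends at 3, Fsus4 ends at 8, Db7 ends at 10, Cm7 ends at 15, Gsus4 ends at 19, Eb6 ends at 23, Ebsus4 ends at 27.
Beat 25 falls within Ebsus4.

Ebsus4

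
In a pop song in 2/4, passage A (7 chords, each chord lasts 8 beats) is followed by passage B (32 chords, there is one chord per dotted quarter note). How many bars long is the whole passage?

A: 7 × 8 = 56 beats = 28 bars.
B: 32 × 1.5 = 48 beats = 24 bars.
Total: 28 + 24 = 52 bars.

52 bars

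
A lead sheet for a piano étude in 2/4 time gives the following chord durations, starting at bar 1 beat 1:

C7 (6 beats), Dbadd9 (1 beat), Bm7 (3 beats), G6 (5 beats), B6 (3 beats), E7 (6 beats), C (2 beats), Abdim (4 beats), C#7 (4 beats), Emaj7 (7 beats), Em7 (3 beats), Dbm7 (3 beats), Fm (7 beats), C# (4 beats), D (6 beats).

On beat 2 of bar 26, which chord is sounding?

Beat 2 of bar 26 is beat (26−1)×2 + 2 = 52 overall.
Running totals: C7 ends at 6, Dbadd9 ends at 7, Bm7 ends at 10, G6 ends at 15, B6 ends at 18, E7 ends at 24, C ends at 26, Abdim ends at 30, C#7 ends at 34, Emaj7 ends at 41, Em7 ends at 44, Dbm7 ends at 47, Fm ends at 54.
Beat 52 falls within Fm.

Fm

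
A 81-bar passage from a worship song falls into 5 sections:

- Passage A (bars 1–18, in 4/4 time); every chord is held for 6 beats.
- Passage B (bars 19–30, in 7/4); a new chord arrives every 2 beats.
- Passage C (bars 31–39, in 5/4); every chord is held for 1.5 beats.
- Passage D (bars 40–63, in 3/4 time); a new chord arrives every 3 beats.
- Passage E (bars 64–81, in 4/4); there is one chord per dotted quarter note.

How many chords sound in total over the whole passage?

A: 18·4 = 72 beats, 72/6 = 12 chords.
B: 12·7 = 84 beats, 84/2 = 42 chords.
C: 9·5 = 45 beats, 45/1.5 = 30 chords.
D: 24·3 = 72 beats, 72/3 = 24 chords.
E: 18·4 = 72 beats, 72/1.5 = 48 chords.
Total: 12 + 42 + 30 + 24 + 48 = 156.

156 chords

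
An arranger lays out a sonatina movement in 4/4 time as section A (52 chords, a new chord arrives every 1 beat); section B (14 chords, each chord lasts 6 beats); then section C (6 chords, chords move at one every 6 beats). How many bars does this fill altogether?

A: 52 × 1 = 52 beats = 13 bars.
B: 14 × 6 = 84 beats = 21 bars.
C: 6 × 6 = 36 beats = 9 bars.
Total: 13 + 21 + 9 = 43 bars.

43 bars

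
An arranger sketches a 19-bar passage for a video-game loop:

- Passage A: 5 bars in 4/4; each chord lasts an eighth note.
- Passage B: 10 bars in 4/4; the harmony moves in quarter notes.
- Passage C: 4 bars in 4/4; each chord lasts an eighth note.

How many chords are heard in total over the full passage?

112 chords

A: 5 bars × 4 beats = 20 beats; 0.5 beats/chord → 40 chords.
B: 10 bars × 4 beats = 40 beats; 1 beat/chord → 40 chords.
C: 4 bars × 4 beats = 16 beats; 0.5 beats/chord → 32 chords.
Total: 40 + 40 + 32 = 112.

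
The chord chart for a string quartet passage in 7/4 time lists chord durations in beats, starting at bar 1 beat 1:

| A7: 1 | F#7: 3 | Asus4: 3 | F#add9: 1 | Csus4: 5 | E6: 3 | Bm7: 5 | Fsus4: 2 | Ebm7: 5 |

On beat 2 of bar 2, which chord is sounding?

Beat 2 of bar 2 is beat (2−1)×7 + 2 = 9 overall.
Running totals: A7 ends at 1, F#7 ends at 4, Asus4 ends at 7, F#add9 ends at 8, Csus4 ends at 13.
Beat 9 falls within Csus4.

Csus4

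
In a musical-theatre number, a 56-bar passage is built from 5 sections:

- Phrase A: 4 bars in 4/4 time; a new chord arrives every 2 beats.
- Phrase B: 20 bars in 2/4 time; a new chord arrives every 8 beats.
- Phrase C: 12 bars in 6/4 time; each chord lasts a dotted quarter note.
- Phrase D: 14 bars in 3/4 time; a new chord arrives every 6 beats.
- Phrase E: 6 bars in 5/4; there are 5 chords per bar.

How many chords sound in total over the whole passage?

A: 4·4 = 16 beats, 16/2 = 8 chords.
B: 20·2 = 40 beats, 40/8 = 5 chords.
C: 12·6 = 72 beats, 72/1.5 = 48 chords.
D: 14·3 = 42 beats, 42/6 = 7 chords.
E: 6·5 = 30 beats, 30/1 = 30 chords.
Total: 8 + 5 + 48 + 7 + 30 = 98.

98 chords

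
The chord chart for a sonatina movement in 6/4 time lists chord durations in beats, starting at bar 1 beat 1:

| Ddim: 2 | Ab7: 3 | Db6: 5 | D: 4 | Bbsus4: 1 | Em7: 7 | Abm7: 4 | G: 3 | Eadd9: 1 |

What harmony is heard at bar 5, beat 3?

Beat 3 of bar 5 is beat (5−1)×6 + 3 = 27 overall.
Running totals: Ddim ends at 2, Ab7 ends at 5, Db6 ends at 10, D ends at 14, Bbsus4 ends at 15, Em7 ends at 22, Abm7 ends at 26, G ends at 29.
Beat 27 falls within G.

G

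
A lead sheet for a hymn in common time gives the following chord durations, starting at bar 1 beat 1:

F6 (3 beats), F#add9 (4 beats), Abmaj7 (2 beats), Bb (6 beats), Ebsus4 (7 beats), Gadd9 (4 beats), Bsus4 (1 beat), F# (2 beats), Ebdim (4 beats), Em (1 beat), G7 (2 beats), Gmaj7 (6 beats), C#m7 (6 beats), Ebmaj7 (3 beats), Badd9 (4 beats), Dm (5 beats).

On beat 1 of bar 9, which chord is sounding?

Beat 1 of bar 9 is beat (9−1)×4 + 1 = 33 overall.
Running totals: F6 ends at 3, F#add9 ends at 7, Abmaj7 ends at 9, Bb ends at 15, Ebsus4 ends at 22, Gadd9 ends at 26, Bsus4 ends at 27, F# ends at 29, Ebdim ends at 33.
Beat 33 falls within Ebdim.

Ebdim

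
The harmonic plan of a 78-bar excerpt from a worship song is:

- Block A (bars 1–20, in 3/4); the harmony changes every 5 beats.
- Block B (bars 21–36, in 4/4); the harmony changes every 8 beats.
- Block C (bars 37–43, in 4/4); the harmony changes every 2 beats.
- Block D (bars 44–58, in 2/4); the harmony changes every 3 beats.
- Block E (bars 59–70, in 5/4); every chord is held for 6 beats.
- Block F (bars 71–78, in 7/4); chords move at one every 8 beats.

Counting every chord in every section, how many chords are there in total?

61 chords

A has 60 beats and chords last 5 each, so 12 chords.
B has 64 beats and chords last 8 each, so 8 chords.
C has 28 beats and chords last 2 each, so 14 chords.
D has 30 beats and chords last 3 each, so 10 chords.
E has 60 beats and chords last 6 each, so 10 chords.
F has 56 beats and chords last 8 each, so 7 chords.
Total: 12 + 8 + 14 + 10 + 10 + 7 = 61.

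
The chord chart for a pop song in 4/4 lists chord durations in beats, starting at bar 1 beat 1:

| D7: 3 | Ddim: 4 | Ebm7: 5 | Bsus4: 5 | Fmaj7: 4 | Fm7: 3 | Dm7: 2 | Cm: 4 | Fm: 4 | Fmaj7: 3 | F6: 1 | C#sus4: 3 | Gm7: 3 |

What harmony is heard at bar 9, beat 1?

Beat 1 of bar 9 is beat (9−1)×4 + 1 = 33 overall.
Running totals: D7 ends at 3, Ddim ends at 7, Ebm7 ends at 12, Bsus4 ends at 17, Fmaj7 ends at 21, Fm7 ends at 24, Dm7 ends at 26, Cm ends at 30, Fm ends at 34.
Beat 33 falls within Fm.

Fm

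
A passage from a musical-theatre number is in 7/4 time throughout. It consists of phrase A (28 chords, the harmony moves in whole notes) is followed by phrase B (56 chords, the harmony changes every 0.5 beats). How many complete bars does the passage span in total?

A: 28 × 4 = 112 beats = 16 bars.
B: 56 × 0.5 = 28 beats = 4 bars.
Total: 16 + 4 = 20 bars.

20 bars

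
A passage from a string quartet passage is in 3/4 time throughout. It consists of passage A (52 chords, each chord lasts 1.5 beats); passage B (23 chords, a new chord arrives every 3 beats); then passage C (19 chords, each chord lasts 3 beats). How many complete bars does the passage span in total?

68 bars

A: 52 × 1.5 = 78 beats = 26 bars.
B: 23 × 3 = 69 beats = 23 bars.
C: 19 × 3 = 57 beats = 19 bars.
Total: 26 + 23 + 19 = 68 bars.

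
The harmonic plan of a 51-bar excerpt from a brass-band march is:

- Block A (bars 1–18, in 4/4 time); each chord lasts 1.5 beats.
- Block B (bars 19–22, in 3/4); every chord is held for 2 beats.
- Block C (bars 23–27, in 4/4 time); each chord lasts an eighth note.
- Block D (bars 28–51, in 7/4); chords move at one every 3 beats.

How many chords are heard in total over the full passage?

150 chords

A has 72 beats and chords last 1.5 each, so 48 chords.
B has 12 beats and chords last 2 each, so 6 chords.
C has 20 beats and chords last 0.5 each, so 40 chords.
D has 168 beats and chords last 3 each, so 56 chords.
Total: 48 + 6 + 40 + 56 = 150.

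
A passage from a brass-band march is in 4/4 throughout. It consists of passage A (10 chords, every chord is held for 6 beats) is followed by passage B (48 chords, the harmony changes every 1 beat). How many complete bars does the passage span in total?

27 bars

A: 10 × 6 = 60 beats = 15 bars.
B: 48 × 1 = 48 beats = 12 bars.
Total: 15 + 12 = 27 bars.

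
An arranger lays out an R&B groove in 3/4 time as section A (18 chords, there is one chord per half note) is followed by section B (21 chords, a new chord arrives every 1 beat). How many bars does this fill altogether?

A: 18 × 2 = 36 beats = 12 bars.
B: 21 × 1 = 21 beats = 7 bars.
Total: 12 + 7 = 19 bars.

19 bars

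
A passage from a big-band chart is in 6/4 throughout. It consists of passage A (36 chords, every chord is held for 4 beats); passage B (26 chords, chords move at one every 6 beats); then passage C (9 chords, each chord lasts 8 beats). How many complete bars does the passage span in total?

A: 36 × 4 = 144 beats = 24 bars.
B: 26 × 6 = 156 beats = 26 bars.
C: 9 × 8 = 72 beats = 12 bars.
Total: 24 + 26 + 12 = 62 bars.

62 bars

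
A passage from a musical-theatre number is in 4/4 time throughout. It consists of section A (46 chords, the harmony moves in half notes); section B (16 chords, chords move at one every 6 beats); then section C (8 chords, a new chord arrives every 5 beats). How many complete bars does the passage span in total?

57 bars

A: 46 × 2 = 92 beats = 23 bars.
B: 16 × 6 = 96 beats = 24 bars.
C: 8 × 5 = 40 beats = 10 bars.
Total: 23 + 24 + 10 = 57 bars.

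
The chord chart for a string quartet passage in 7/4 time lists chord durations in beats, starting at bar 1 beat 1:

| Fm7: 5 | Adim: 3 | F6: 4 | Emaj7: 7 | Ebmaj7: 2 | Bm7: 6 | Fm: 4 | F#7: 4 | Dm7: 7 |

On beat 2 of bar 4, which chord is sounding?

Beat 2 of bar 4 is beat (4−1)×7 + 2 = 23 overall.
Running totals: Fm7 ends at 5, Adim ends at 8, F6 ends at 12, Emaj7 ends at 19, Ebmaj7 ends at 21, Bm7 ends at 27.
Beat 23 falls within Bm7.

Bm7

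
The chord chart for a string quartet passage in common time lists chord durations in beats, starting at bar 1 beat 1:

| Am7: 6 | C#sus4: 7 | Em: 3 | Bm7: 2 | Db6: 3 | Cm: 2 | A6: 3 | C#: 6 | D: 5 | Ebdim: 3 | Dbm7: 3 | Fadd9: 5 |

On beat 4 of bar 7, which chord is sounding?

C#

Beat 4 of bar 7 is beat (7−1)×4 + 4 = 28 overall.
Running totals: Am7 ends at 6, C#sus4 ends at 13, Em ends at 16, Bm7 ends at 18, Db6 ends at 21, Cm ends at 23, A6 ends at 26, C# ends at 32.
Beat 28 falls within C#.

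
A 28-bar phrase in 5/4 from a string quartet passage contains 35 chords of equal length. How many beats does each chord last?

4 beats

28 bars × 5 beats/bar = 140 beats total.
140 beats ÷ 35 chords = 4 beats per chord.
(That is a whole note.)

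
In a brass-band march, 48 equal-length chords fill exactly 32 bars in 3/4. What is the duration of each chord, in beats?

2 beats

32 bars × 3 beats/bar = 96 beats total.
96 beats ÷ 48 chords = 2 beats per chord.
(That is a half note.)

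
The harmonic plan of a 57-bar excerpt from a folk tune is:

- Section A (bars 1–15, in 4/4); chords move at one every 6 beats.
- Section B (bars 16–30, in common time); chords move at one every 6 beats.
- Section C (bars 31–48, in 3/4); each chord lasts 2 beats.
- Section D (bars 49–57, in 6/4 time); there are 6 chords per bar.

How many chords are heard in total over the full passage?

101 chords

A has 60 beats and chords last 6 each, so 10 chords.
B has 60 beats and chords last 6 each, so 10 chords.
C has 54 beats and chords last 2 each, so 27 chords.
D has 54 beats and chords last 1 each, so 54 chords.
Total: 10 + 10 + 27 + 54 = 101.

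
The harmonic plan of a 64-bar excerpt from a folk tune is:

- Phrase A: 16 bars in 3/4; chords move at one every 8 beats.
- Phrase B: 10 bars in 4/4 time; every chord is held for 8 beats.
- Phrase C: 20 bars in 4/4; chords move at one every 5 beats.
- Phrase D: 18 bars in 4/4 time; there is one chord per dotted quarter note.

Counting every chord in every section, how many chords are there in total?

A has 48 beats and chords last 8 each, so 6 chords.
B has 40 beats and chords last 8 each, so 5 chords.
C has 80 beats and chords last 5 each, so 16 chords.
D has 72 beats and chords last 1.5 each, so 48 chords.
Total: 6 + 5 + 16 + 48 = 75.

75 chords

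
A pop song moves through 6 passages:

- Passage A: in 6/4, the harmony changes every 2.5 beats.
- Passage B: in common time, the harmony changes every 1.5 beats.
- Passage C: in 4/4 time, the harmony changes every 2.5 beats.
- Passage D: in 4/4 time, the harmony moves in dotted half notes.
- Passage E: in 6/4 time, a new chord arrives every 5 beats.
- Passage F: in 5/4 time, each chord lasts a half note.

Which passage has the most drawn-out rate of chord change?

Passage E

A: 6/2.5 = 2.4 chords/bar.
B: 4/1.5 = 8/3 chords/bar.
C: 4/2.5 = 1.6 chords/bar.
D: 4/3 = 4/3 chords/bar.
E: 6/5 = 1.2 chords/bar.
F: 5/2 = 2.5 chords/bar.
Slowest is E at 1.2 chords/bar.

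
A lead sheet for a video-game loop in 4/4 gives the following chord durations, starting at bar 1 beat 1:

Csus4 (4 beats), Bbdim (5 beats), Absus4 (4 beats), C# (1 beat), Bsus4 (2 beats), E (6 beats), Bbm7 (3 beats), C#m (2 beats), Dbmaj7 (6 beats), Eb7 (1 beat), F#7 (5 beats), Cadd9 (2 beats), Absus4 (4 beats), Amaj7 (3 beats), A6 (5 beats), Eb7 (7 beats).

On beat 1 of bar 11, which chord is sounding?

Beat 1 of bar 11 is beat (11−1)×4 + 1 = 41 overall.
Running totals: Csus4 ends at 4, Bbdim ends at 9, Absus4 ends at 13, C# ends at 14, Bsus4 ends at 16, E ends at 22, Bbm7 ends at 25, C#m ends at 27, Dbmaj7 ends at 33, Eb7 ends at 34, F#7 ends at 39, Cadd9 ends at 41.
Beat 41 falls within Cadd9.

Cadd9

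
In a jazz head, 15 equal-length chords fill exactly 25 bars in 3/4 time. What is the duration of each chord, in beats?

5 beats

25 bars × 3 beats/bar = 75 beats total.
75 beats ÷ 15 chords = 5 beats per chord.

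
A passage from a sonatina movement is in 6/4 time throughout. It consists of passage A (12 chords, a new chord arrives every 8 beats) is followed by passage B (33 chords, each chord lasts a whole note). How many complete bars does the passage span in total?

A: 12 × 8 = 96 beats = 16 bars.
B: 33 × 4 = 132 beats = 22 bars.
Total: 16 + 22 = 38 bars.

38 bars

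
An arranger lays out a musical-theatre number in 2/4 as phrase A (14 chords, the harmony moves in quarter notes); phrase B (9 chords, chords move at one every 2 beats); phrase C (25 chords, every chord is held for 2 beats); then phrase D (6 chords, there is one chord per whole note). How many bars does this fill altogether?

A: 14 × 1 = 14 beats = 7 bars.
B: 9 × 2 = 18 beats = 9 bars.
C: 25 × 2 = 50 beats = 25 bars.
D: 6 × 4 = 24 beats = 12 bars.
Total: 7 + 9 + 25 + 12 = 53 bars.

53 bars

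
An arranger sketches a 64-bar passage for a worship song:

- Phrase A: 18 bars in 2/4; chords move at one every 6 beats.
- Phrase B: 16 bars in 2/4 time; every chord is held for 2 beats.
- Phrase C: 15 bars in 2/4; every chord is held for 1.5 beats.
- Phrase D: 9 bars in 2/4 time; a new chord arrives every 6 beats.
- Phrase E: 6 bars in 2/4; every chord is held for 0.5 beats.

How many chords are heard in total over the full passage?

69 chords

A has 36 beats and chords last 6 each, so 6 chords.
B has 32 beats and chords last 2 each, so 16 chords.
C has 30 beats and chords last 1.5 each, so 20 chords.
D has 18 beats and chords last 6 each, so 3 chords.
E has 12 beats and chords last 0.5 each, so 24 chords.
Total: 6 + 16 + 20 + 3 + 24 = 69.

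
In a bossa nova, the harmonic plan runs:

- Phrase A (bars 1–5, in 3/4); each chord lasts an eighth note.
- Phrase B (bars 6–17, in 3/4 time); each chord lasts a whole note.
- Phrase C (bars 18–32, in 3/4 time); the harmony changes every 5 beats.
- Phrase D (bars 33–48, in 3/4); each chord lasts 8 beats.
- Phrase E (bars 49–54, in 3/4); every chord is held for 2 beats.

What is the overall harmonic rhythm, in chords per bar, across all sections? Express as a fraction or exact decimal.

7/6 chords per bar

A: 5 bars of 3 beats is 15 beats; at 0.5 beats each that's 30 chords.
B: 12 bars of 3 beats is 36 beats; at 4 beats each that's 9 chords.
C: 15 bars of 3 beats is 45 beats; at 5 beats each that's 9 chords.
D: 16 bars of 3 beats is 48 beats; at 8 beats each that's 6 chords.
E: 6 bars of 3 beats is 18 beats; at 2 beats each that's 9 chords.
Overall: 63 chords over 54 bars → 63/54 = 7/6 chords per bar.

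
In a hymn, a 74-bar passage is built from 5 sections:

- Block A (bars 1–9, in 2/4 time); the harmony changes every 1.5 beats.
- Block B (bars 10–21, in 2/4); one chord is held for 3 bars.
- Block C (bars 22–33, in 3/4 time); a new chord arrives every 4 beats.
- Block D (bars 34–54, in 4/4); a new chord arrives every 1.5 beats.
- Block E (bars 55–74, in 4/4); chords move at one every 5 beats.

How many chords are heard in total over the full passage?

97 chords

A: 9·2 = 18 beats, 18/1.5 = 12 chords.
B: 12·2 = 24 beats, 24/6 = 4 chords.
C: 12·3 = 36 beats, 36/4 = 9 chords.
D: 21·4 = 84 beats, 84/1.5 = 56 chords.
E: 20·4 = 80 beats, 80/5 = 16 chords.
Total: 12 + 4 + 9 + 56 + 16 = 97.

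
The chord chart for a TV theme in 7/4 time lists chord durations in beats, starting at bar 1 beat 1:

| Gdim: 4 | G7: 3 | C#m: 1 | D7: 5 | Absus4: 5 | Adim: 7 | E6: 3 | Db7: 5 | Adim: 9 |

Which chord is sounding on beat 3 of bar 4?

Adim

Beat 3 of bar 4 is beat (4−1)×7 + 3 = 24 overall.
Running totals: Gdim ends at 4, G7 ends at 7, C#m ends at 8, D7 ends at 13, Absus4 ends at 18, Adim ends at 25.
Beat 24 falls within Adim.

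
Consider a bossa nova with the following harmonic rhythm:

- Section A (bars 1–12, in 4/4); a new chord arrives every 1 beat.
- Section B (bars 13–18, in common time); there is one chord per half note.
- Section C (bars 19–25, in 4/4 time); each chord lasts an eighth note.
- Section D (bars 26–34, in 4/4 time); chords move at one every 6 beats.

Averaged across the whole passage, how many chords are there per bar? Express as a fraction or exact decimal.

61/17 chords per bar

A: 12 × 4 = 48 beats ÷ 1 = 48 chords.
B: 6 × 4 = 24 beats ÷ 2 = 12 chords.
C: 7 × 4 = 28 beats ÷ 0.5 = 56 chords.
D: 9 × 4 = 36 beats ÷ 6 = 6 chords.
Overall: 122 chords over 34 bars → 122/34 = 61/17 chords per bar.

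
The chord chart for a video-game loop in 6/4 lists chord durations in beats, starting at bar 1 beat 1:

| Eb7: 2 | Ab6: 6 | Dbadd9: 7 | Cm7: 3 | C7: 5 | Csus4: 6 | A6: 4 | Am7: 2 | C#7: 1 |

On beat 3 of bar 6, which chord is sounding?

A6

Beat 3 of bar 6 is beat (6−1)×6 + 3 = 33 overall.
Running totals: Eb7 ends at 2, Ab6 ends at 8, Dbadd9 ends at 15, Cm7 ends at 18, C7 ends at 23, Csus4 ends at 29, A6 ends at 33.
Beat 33 falls within A6.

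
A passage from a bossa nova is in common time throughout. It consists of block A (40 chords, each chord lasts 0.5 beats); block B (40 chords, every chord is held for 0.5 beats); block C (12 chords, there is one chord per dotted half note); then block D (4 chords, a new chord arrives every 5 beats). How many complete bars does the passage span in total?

A: 40 × 0.5 = 20 beats = 5 bars.
B: 40 × 0.5 = 20 beats = 5 bars.
C: 12 × 3 = 36 beats = 9 bars.
D: 4 × 5 = 20 beats = 5 bars.
Total: 5 + 5 + 9 + 5 = 24 bars.

24 bars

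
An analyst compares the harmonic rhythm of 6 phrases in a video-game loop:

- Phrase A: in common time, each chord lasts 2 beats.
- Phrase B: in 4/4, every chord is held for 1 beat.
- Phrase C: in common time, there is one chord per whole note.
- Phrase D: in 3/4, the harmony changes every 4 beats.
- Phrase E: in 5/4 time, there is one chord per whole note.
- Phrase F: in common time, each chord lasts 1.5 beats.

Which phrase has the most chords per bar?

Phrase B

A: 4 beats/bar ÷ 2 beats/chord = 2 chords/bar.
B: 4 beats/bar ÷ 1 beat/chord = 4 chords/bar.
C: 4 beats/bar ÷ 4 beats/chord = 1 chord/bar.
D: 3 beats/bar ÷ 4 beats/chord = 0.75 chords/bar.
E: 5 beats/bar ÷ 4 beats/chord = 1.25 chords/bar.
F: 4 beats/bar ÷ 1.5 beats/chord = 8/3 chords/bar.
Fastest is B at 4 chords/bar.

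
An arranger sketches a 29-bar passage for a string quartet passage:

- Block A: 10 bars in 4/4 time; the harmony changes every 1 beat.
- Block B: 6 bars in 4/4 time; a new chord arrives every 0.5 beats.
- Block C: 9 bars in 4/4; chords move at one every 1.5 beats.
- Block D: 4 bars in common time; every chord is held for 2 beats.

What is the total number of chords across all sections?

A: 10 bars × 4 beats = 40 beats; 1 beat/chord → 40 chords.
B: 6 bars × 4 beats = 24 beats; 0.5 beats/chord → 48 chords.
C: 9 bars × 4 beats = 36 beats; 1.5 beats/chord → 24 chords.
D: 4 bars × 4 beats = 16 beats; 2 beats/chord → 8 chords.
Total: 40 + 48 + 24 + 8 = 120.

120 chords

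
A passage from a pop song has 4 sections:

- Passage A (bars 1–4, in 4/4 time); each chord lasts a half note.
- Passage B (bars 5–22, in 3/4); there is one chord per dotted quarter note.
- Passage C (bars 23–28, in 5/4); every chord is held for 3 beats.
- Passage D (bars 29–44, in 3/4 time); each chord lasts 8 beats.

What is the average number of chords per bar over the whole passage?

A: 4 bars of 4 beats is 16 beats; at 2 beats each that's 8 chords.
B: 18 bars of 3 beats is 54 beats; at 1.5 beats each that's 36 chords.
C: 6 bars of 5 beats is 30 beats; at 3 beats each that's 10 chords.
D: 16 bars of 3 beats is 48 beats; at 8 beats each that's 6 chords.
Overall: 60 chords over 44 bars → 60/44 = 15/11 chords per bar.

15/11 chords per bar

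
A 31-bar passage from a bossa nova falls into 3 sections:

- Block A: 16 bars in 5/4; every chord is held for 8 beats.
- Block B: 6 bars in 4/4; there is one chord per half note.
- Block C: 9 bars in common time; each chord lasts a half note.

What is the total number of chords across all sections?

40 chords

A: 16 bars × 5 beats = 80 beats; 8 beats/chord → 10 chords.
B: 6 bars × 4 beats = 24 beats; 2 beats/chord → 12 chords.
C: 9 bars × 4 beats = 36 beats; 2 beats/chord → 18 chords.
Total: 10 + 12 + 18 = 40.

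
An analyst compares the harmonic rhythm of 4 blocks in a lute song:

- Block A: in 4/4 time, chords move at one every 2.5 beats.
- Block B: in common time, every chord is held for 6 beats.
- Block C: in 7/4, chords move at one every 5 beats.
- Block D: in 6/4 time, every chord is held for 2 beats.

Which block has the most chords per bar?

A: each chord is 2.5 beats in 4/4, so 1.6 per bar.
B: each chord is 6 beats in 4/4, so 2/3 per bar.
C: each chord is 5 beats in 7/4, so 1.4 per bar.
D: each chord is 2 beats in 6/4, so 3 per bar.
Fastest is D at 3 chords/bar.

Block D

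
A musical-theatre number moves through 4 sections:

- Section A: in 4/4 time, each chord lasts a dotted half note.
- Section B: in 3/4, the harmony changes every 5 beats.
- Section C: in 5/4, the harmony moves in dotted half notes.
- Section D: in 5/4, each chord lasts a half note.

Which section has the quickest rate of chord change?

A: 4/3 = 4/3 chords/bar.
B: 3/5 = 0.6 chords/bar.
C: 5/3 = 5/3 chords/bar.
D: 5/2 = 2.5 chords/bar.
Fastest is D at 2.5 chords/bar.

Section D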